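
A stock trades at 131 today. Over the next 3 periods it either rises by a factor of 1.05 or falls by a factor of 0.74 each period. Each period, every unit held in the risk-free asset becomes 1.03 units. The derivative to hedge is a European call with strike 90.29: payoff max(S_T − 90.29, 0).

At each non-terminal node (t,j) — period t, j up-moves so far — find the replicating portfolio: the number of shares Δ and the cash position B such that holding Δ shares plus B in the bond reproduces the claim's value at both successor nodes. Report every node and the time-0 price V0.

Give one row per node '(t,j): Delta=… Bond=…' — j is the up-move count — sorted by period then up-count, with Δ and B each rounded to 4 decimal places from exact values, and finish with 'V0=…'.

No-arbitrage ⇒ martingale measure with p* = (R−d)/(u−d) = 0.9355.
Payoff layer (t=3): V(3,0)=0.0000, V(3,1)=0.0000, V(3,2)=16.5863, V(3,3)=61.3589
  t=2,j=0: stock 71.7356 → up 75.3224 (V=0.0000), down 53.0843 (V=0.0000). Price 0.0000; hedge Δ=0.0000, bond B=0.0000.
  t=2,j=1: stock 101.7870 → up 106.8764 (V=16.5863), down 75.3224 (V=0.0000). Price 15.0643; hedge Δ=0.5257, bond B=-38.4400.
  t=2,j=2: stock 144.4275 → up 151.6489 (V=61.3589), down 106.8764 (V=16.5863). Price 56.7673; hedge Δ=1.0000, bond B=-87.6602.
  t=1,j=0: stock 96.9400 → up 101.7870 (V=15.0643), down 71.7356 (V=0.0000). Price 13.6820; hedge Δ=0.5013, bond B=-34.9126.
  t=1,j=1: stock 137.5500 → up 144.4275 (V=56.7673), down 101.7870 (V=15.0643). Price 52.5017; hedge Δ=0.9780, bond B=-82.0240.
  t=0,j=0: stock 131.0000 → up 137.5500 (V=52.5017), down 96.9400 (V=13.6820). Price 48.5410; hedge Δ=0.9559, bond B=-76.6840.
Check: Δ(0,0)·S0 + B(0,0) = 48.5410 = V0.

(0,0): Delta=0.9559 Bond=-76.6840
(1,0): Delta=0.5013 Bond=-34.9126
(1,1): Delta=0.9780 Bond=-82.0240
(2,0): Delta=0.0000 Bond=0.0000
(2,1): Delta=0.5257 Bond=-38.4400
(2,2): Delta=1.0000 Bond=-87.6602
V0=48.5410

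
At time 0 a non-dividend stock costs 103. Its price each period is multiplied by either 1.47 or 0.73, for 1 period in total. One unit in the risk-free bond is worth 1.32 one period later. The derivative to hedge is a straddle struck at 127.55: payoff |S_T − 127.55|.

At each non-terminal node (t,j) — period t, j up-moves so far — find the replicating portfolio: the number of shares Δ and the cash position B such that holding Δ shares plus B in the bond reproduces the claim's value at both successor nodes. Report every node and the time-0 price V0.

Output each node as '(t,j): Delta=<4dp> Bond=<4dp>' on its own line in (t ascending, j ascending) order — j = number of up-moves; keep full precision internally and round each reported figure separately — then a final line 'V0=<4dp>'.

Since d<R<u, set p* = (R−d)/(u−d) = 0.7973; price each node as the discounted p*-expectation of its children.
At expiry t=1: V(1,0)=52.3600, V(1,1)=23.8600
  t=0,j=0: stock 103.0000 → up 151.4100 (V=23.8600), down 75.1900 (V=52.3600). Price 22.4523; hedge Δ=-0.3739, bond B=60.9658.
The time-0 hedge costs 22.4523, which is the no-arbitrage price.

(0,0): Delta=-0.3739 Bond=60.9658
V0=22.4523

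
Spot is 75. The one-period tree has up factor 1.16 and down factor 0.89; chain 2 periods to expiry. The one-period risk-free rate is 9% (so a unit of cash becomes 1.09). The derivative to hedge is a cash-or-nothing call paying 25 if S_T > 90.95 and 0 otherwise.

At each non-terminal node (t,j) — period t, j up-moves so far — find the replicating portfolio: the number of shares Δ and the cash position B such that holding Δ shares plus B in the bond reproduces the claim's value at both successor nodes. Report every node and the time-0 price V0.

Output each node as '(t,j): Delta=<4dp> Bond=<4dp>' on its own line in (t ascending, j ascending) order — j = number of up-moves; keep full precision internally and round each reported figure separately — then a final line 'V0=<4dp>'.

Under the risk-neutral measure, an up-move has probability p* = (R−d)/(u−d) = 0.7407 and values discount at R = 1.09.
Terminal values V(2,·): V(2,0)=0.0000, V(2,1)=0.0000, V(2,2)=25.0000
Node (1,0) S=66.7500: V=(p*·0.0000+(1−p*)·0.0000)/1.09=0.0000; Δ=(0.0000−0.0000)/(77.4300−59.4075)=0.0000; B=V−Δ·S=0.0000
Node (1,1) S=87.0000: V=(p*·25.0000+(1−p*)·0.0000)/1.09=16.9895; Δ=(25.0000−0.0000)/(100.9200−77.4300)=1.0643; B=V−Δ·S=-75.6031
Node (0,0) S=75.0000: V=(p*·16.9895+(1−p*)·0.0000)/1.09=11.5457; Δ=(16.9895−0.0000)/(87.0000−66.7500)=0.8390; B=V−Δ·S=-51.3783
Check: Δ(0,0)·S0 + B(0,0) = 11.5457 = V0.

(0,0): Delta=0.8390 Bond=-51.3783
(1,0): Delta=0.0000 Bond=0.0000
(1,1): Delta=1.0643 Bond=-75.6031
V0=11.5457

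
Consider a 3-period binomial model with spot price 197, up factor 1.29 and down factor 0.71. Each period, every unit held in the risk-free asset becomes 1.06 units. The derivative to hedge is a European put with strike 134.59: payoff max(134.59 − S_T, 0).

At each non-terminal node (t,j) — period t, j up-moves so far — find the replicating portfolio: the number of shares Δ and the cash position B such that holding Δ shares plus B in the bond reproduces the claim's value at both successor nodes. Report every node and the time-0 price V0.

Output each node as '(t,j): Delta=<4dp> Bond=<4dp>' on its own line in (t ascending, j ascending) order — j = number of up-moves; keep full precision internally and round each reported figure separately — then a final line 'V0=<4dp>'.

(0,0): Delta=-0.0947 Bond=23.5645
(1,0): Delta=-0.3111 Bond=55.2449
(1,1): Delta=-0.0165 Bond=5.0890
(2,0): Delta=-1.0000 Bond=126.9717
(2,1): Delta=-0.0619 Bond=13.6031
(2,2): Delta=0.0000 Bond=0.0000
V0=4.9048

Risk-neutral probability p* = (R−d)/(u−d) = (1.06−0.71)/(1.29−0.71) = 0.6034.
At expiry t=3: V(3,0)=64.0815, V(3,1)=6.4831, V(3,2)=0.0000, V(3,3)=0.0000
(2,0): S=99.3077. Δ = (V_up−V_dn)/(S_up−S_dn) = (6.4831−64.0815)/(128.1069−70.5085) = -1.0000. V = [p*·6.4831 + (1−p*)·64.0815]/1.06 = 27.6640. B = V − Δ·S = 126.9717.
(2,1): S=180.4323. Δ = (V_up−V_dn)/(S_up−S_dn) = (0.0000−6.4831)/(232.7577−128.1069) = -0.0619. V = [p*·0.0000 + (1−p*)·6.4831]/1.06 = 2.4254. B = V − Δ·S = 13.6031.
(2,2): S=327.8277. Δ = (V_up−V_dn)/(S_up−S_dn) = (0.0000−0.0000)/(422.8977−232.7577) = 0.0000. V = [p*·0.0000 + (1−p*)·0.0000]/1.06 = 0.0000. B = V − Δ·S = 0.0000.
(1,0): S=139.8700. Δ = (V_up−V_dn)/(S_up−S_dn) = (2.4254−27.6640)/(180.4323−99.3077) = -0.3111. V = [p*·2.4254 + (1−p*)·27.6640]/1.06 = 11.7300. B = V − Δ·S = 55.2449.
(1,1): S=254.1300. Δ = (V_up−V_dn)/(S_up−S_dn) = (0.0000−2.4254)/(327.8277−180.4323) = -0.0165. V = [p*·0.0000 + (1−p*)·2.4254]/1.06 = 0.9073. B = V − Δ·S = 5.0890.
(0,0): S=197.0000. Δ = (V_up−V_dn)/(S_up−S_dn) = (0.9073−11.7300)/(254.1300−139.8700) = -0.0947. V = [p*·0.9073 + (1−p*)·11.7300]/1.06 = 4.9048. B = V − Δ·S = 23.5645.
Check: Δ(0,0)·S0 + B(0,0) = 4.9048 = V0.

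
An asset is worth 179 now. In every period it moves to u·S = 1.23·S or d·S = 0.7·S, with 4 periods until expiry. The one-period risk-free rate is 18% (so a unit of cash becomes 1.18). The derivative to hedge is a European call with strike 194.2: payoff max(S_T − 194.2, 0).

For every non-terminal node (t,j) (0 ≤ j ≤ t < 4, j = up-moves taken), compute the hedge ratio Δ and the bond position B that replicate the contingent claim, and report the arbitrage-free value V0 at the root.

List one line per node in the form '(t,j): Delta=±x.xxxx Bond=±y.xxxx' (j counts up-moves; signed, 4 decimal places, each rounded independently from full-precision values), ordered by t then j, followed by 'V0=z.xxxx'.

Under the risk-neutral measure, an up-move has probability p* = (R−d)/(u−d) = 0.9057 and values discount at R = 1.18.
Terminal values V(4,·): V(4,0)=0.0000, V(4,1)=0.0000, V(4,2)=0.0000, V(4,3)=38.9666, V(4,4)=215.5071
  t=3,j=0: stock 61.3970 → up 75.5183 (V=0.0000), down 42.9779 (V=0.0000). Price 0.0000; hedge Δ=0.0000, bond B=0.0000.
  t=3,j=1: stock 107.8833 → up 132.6965 (V=0.0000), down 75.5183 (V=0.0000). Price 0.0000; hedge Δ=0.0000, bond B=0.0000.
  t=3,j=2: stock 189.5664 → up 233.1666 (V=38.9666), down 132.6965 (V=0.0000). Price 29.9072; hedge Δ=0.3878, bond B=-43.6147.
  t=3,j=3: stock 333.0952 → up 409.7071 (V=215.5071), down 233.1666 (V=38.9666). Price 168.5189; hedge Δ=1.0000, bond B=-164.5763.
  t=2,j=0: stock 87.7100 → up 107.8833 (V=0.0000), down 61.3970 (V=0.0000). Price 0.0000; hedge Δ=0.0000, bond B=0.0000.
  t=2,j=1: stock 154.1190 → up 189.5664 (V=29.9072), down 107.8833 (V=0.0000). Price 22.9541; hedge Δ=0.3661, bond B=-33.4747.
  t=2,j=2: stock 270.8091 → up 333.0952 (V=168.5189), down 189.5664 (V=29.9072). Price 131.7308; hedge Δ=0.9657, bond B=-129.8007.
  t=1,j=0: stock 125.3000 → up 154.1190 (V=22.9541), down 87.7100 (V=0.0000). Price 17.6174; hedge Δ=0.3456, bond B=-25.6921.
  t=1,j=1: stock 220.1700 → up 270.8091 (V=131.7308), down 154.1190 (V=22.9541). Price 102.9397; hedge Δ=0.9322, bond B=-102.2994.
  t=0,j=0: stock 179.0000 → up 220.1700 (V=102.9397), down 125.3000 (V=17.6174). Price 80.4156; hedge Δ=0.8994, bond B=-80.5698.
Self-financing check: at every node Δ·S+B equals the discounted successor values.

(0,0): Delta=0.8994 Bond=-80.5698
(1,0): Delta=0.3456 Bond=-25.6921
(1,1): Delta=0.9322 Bond=-102.2994
(2,0): Delta=0.0000 Bond=0.0000
(2,1): Delta=0.3661 Bond=-33.4747
(2,2): Delta=0.9657 Bond=-129.8007
(3,0): Delta=0.0000 Bond=0.0000
(3,1): Delta=0.0000 Bond=0.0000
(3,2): Delta=0.3878 Bond=-43.6147
(3,3): Delta=1.0000 Bond=-164.5763
V0=80.4156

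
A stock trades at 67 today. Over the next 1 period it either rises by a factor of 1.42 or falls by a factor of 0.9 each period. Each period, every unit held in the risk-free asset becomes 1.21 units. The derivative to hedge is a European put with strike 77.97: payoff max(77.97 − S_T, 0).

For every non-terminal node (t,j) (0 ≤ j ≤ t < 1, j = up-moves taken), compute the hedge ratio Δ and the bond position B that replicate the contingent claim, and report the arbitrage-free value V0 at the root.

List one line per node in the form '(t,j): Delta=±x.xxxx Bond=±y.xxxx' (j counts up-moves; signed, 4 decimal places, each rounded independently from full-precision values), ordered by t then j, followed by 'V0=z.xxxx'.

(0,0): Delta=-0.5072 Bond=39.8783
V0=5.8975

The replicating-portfolio and risk-neutral prices coincide; use p* = (1.21−0.9)/(1.42−0.9) = 0.5962 for the latter.
Terminal payoffs: V(1,0)=17.6700, V(1,1)=0.0000
  t=0,j=0: stock 67.0000 → up 95.1400 (V=0.0000), down 60.3000 (V=17.6700). Price 5.8975; hedge Δ=-0.5072, bond B=39.8783.
Self-financing check: at every node Δ·S+B equals the discounted successor values.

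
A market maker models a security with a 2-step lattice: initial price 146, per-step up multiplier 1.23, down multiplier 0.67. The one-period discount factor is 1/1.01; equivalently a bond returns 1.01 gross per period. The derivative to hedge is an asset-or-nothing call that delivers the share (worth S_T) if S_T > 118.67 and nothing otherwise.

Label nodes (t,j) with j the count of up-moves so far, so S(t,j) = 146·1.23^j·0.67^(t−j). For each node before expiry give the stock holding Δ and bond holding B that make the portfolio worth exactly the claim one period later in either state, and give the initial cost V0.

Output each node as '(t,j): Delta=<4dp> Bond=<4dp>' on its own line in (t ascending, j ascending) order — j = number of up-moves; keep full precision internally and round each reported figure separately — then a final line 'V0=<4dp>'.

(0,0): Delta=1.3118 Bond=-55.4385
(1,0): Delta=2.1964 Bond=-142.5273
(1,1): Delta=1.0000 Bond=0.0000
V0=136.0842

The replicating-portfolio and risk-neutral prices coincide; use p* = (1.01−0.67)/(1.23−0.67) = 0.6071 for the latter.
Terminal payoffs: V(2,0)=0.0000, V(2,1)=120.3186, V(2,2)=220.8834
  t=1,j=0: stock 97.8200 → up 120.3186 (V=120.3186), down 65.5394 (V=0.0000). Price 72.3273; hedge Δ=2.1964, bond B=-142.5273.
  t=1,j=1: stock 179.5800 → up 220.8834 (V=220.8834), down 120.3186 (V=120.3186). Price 179.5800; hedge Δ=1.0000, bond B=0.0000.
  t=0,j=0: stock 146.0000 → up 179.5800 (V=179.5800), down 97.8200 (V=72.3273). Price 136.0842; hedge Δ=1.3118, bond B=-55.4385.
Each (Δ,B) replicates both successor values, so the strategy is self-financing and V0 is arbitrage-free.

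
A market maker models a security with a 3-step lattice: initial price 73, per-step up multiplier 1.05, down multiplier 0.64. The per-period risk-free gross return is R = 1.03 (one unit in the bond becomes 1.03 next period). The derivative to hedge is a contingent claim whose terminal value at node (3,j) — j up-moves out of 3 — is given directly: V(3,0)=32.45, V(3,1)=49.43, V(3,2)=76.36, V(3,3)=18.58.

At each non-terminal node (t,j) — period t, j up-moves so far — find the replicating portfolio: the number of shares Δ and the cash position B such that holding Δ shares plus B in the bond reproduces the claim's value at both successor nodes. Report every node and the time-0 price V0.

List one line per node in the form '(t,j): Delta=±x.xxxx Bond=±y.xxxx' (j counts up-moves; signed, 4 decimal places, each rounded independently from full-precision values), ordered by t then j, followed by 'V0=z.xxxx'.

(0,0): Delta=-1.5665 Bond=138.5530
(1,0): Delta=1.3403 Bond=6.9019
(1,1): Delta=-1.6574 Bond=149.6741
(2,0): Delta=1.3851 Bond=5.7715
(2,1): Delta=1.3389 Bond=7.1776
(2,2): Delta=-1.7510 Bond=161.7021
V0=24.1981

Under the risk-neutral measure, an up-move has probability p* = (R−d)/(u−d) = 0.9512 and values discount at R = 1.03.
Terminal payoffs: V(3,0)=32.4500, V(3,1)=49.4300, V(3,2)=76.3600, V(3,3)=18.5800
Node (2,0) S=29.9008: V=(p*·49.4300+(1−p*)·32.4500)/1.03=47.1861; Δ=(49.4300−32.4500)/(31.3958−19.1365)=1.3851; B=V−Δ·S=5.7715
Node (2,1) S=49.0560: V=(p*·76.3600+(1−p*)·49.4300)/1.03=72.8605; Δ=(76.3600−49.4300)/(51.5088−31.3958)=1.3389; B=V−Δ·S=7.1776
Node (2,2) S=80.4825: V=(p*·18.5800+(1−p*)·76.3600)/1.03=20.7753; Δ=(18.5800−76.3600)/(84.5066−51.5088)=-1.7510; B=V−Δ·S=161.7021
Node (1,0) S=46.7200: V=(p*·72.8605+(1−p*)·47.1861)/1.03=69.5224; Δ=(72.8605−47.1861)/(49.0560−29.9008)=1.3403; B=V−Δ·S=6.9019
Node (1,1) S=76.6500: V=(p*·20.7753+(1−p*)·72.8605)/1.03=22.6369; Δ=(20.7753−72.8605)/(80.4825−49.0560)=-1.6574; B=V−Δ·S=149.6741
Node (0,0) S=73.0000: V=(p*·22.6369+(1−p*)·69.5224)/1.03=24.1981; Δ=(22.6369−69.5224)/(76.6500−46.7200)=-1.5665; B=V−Δ·S=138.5530
Self-financing check: at every node Δ·S+B equals the discounted successor values.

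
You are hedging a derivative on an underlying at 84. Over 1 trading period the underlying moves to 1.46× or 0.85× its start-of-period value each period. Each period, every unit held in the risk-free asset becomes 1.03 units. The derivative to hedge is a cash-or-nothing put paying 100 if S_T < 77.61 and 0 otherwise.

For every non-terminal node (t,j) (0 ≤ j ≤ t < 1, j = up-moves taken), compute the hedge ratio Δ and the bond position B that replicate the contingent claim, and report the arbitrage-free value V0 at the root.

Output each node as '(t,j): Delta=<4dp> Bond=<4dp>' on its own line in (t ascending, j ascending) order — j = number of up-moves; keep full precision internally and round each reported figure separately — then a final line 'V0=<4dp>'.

(0,0): Delta=-1.9516 Bond=232.3731
V0=68.4386

The replicating-portfolio and risk-neutral prices coincide; use p* = (1.03−0.85)/(1.46−0.85) = 0.2951 for the latter.
Terminal values V(1,·): V(1,0)=100.0000, V(1,1)=0.0000
(0,0): S=84.0000. Δ = (V_up−V_dn)/(S_up−S_dn) = (0.0000−100.0000)/(122.6400−71.4000) = -1.9516. V = [p*·0.0000 + (1−p*)·100.0000]/1.03 = 68.4386. B = V − Δ·S = 232.3731.
Check: Δ(0,0)·S0 + B(0,0) = 68.4386 = V0.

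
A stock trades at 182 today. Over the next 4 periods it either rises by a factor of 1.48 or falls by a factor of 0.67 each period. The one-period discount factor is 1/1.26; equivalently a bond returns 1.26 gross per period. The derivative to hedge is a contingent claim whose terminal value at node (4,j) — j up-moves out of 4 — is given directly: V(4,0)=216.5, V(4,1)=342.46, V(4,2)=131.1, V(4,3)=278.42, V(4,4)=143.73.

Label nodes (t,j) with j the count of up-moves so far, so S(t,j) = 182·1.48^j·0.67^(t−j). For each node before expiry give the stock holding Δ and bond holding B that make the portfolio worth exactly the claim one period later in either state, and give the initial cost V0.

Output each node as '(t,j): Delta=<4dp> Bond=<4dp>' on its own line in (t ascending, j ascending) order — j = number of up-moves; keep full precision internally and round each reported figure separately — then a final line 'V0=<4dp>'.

(0,0): Delta=-0.0675 Bond=95.3333
(1,0): Delta=0.0244 Bond=108.9121
(1,1): Delta=-0.0830 Bond=124.2992
(2,0): Delta=-1.4361 Bond=256.5474
(2,1): Delta=0.2709 Bond=92.7378
(2,2): Delta=-0.1428 Bond=180.4364
(3,0): Delta=2.8409 Bond=89.1356
(3,1): Delta=-2.1580 Bond=410.5465
(3,2): Delta=0.6809 Bond=7.3355
(3,3): Delta=-0.2818 Bond=309.3891
V0=83.0445

Under the risk-neutral measure, an up-move has probability p* = (R−d)/(u−d) = 0.7284 and values discount at R = 1.26.
Terminal values V(4,·): V(4,0)=216.5000, V(4,1)=342.4600, V(4,2)=131.1000, V(4,3)=278.4200, V(4,4)=143.7300
  t=3,j=0: stock 54.7389 → up 81.0135 (V=342.4600), down 36.6750 (V=216.5000). Price 244.6418; hedge Δ=2.8409, bond B=89.1356.
  t=3,j=1: stock 120.9157 → up 178.9552 (V=131.1000), down 81.0135 (V=342.4600). Price 149.6083; hedge Δ=-2.1580, bond B=410.5465.
  t=3,j=2: stock 267.0974 → up 395.3041 (V=278.4200), down 178.9552 (V=131.1000). Price 189.2120; hedge Δ=0.6809, bond B=7.3355.
  t=3,j=3: stock 590.0061 → up 873.2091 (V=143.7300), down 395.3041 (V=278.4200). Price 143.1051; hedge Δ=-0.2818, bond B=309.3891.
  t=2,j=0: stock 81.6998 → up 120.9157 (V=149.6083), down 54.7389 (V=244.6418). Price 139.2221; hedge Δ=-1.4361, bond B=256.5474.
  t=2,j=1: stock 180.4712 → up 267.0974 (V=189.2120), down 120.9157 (V=149.6083). Price 141.6313; hedge Δ=0.2709, bond B=92.7378.
  t=2,j=2: stock 398.6528 → up 590.0061 (V=143.1051), down 267.0974 (V=189.2120). Price 123.5143; hedge Δ=-0.1428, bond B=180.4364.
  t=1,j=0: stock 121.9400 → up 180.4712 (V=141.6313), down 81.6998 (V=139.2221). Price 111.8865; hedge Δ=0.0244, bond B=108.9121.
  t=1,j=1: stock 269.3600 → up 398.6528 (V=123.5143), down 180.4712 (V=141.6313). Price 101.9325; hedge Δ=-0.0830, bond B=124.2992.
  t=0,j=0: stock 182.0000 → up 269.3600 (V=101.9325), down 121.9400 (V=111.8865). Price 83.0445; hedge Δ=-0.0675, bond B=95.3333.
Each (Δ,B) replicates both successor values, so the strategy is self-financing and V0 is arbitrage-free.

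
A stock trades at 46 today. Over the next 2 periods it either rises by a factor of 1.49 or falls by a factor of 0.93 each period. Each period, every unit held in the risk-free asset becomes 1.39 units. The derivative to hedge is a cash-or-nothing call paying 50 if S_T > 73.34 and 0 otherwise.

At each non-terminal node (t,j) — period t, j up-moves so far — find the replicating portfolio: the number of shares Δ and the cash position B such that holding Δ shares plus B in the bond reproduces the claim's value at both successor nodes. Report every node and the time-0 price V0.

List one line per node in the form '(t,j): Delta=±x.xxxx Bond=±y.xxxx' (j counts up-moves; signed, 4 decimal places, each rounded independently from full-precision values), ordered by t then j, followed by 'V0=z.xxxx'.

Risk-neutral probability p* = (R−d)/(u−d) = (1.39−0.93)/(1.49−0.93) = 0.8214.
At expiry t=2: V(2,0)=0.0000, V(2,1)=0.0000, V(2,2)=50.0000
  t=1,j=0: stock 42.7800 → up 63.7422 (V=0.0000), down 39.7854 (V=0.0000). Price 0.0000; hedge Δ=0.0000, bond B=0.0000.
  t=1,j=1: stock 68.5400 → up 102.1246 (V=50.0000), down 63.7422 (V=0.0000). Price 29.5478; hedge Δ=1.3027, bond B=-59.7379.
  t=0,j=0: stock 46.0000 → up 68.5400 (V=29.5478), down 42.7800 (V=0.0000). Price 17.4614; hedge Δ=1.1470, bond B=-35.3025.
Self-financing check: at every node Δ·S+B equals the discounted successor values.

(0,0): Delta=1.1470 Bond=-35.3025
(1,0): Delta=0.0000 Bond=0.0000
(1,1): Delta=1.3027 Bond=-59.7379
V0=17.4614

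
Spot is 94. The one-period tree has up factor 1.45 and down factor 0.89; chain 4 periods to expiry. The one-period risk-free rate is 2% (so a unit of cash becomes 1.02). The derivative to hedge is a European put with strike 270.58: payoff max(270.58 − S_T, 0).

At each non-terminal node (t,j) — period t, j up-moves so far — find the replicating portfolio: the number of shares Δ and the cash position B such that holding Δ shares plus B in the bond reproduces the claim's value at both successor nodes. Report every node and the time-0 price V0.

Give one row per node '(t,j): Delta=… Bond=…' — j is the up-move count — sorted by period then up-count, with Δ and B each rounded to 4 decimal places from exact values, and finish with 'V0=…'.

Under the risk-neutral measure, an up-move has probability p* = (R−d)/(u−d) = 0.2321 and values discount at R = 1.02.
Terminal values V(4,·): V(4,0)=211.6023, V(4,1)=174.4927, V(4,2)=114.0333, V(4,3)=15.5320, V(4,4)=0.0000
Node (3,0) S=66.2671: V=(p*·174.4927+(1−p*)·211.6023)/1.02=199.0074; Δ=(174.4927−211.6023)/(96.0873−58.9777)=-1.0000; B=V−Δ·S=265.2745
Node (3,1) S=107.9632: V=(p*·114.0333+(1−p*)·174.4927)/1.02=157.3113; Δ=(114.0333−174.4927)/(156.5467−96.0873)=-1.0000; B=V−Δ·S=265.2745
Node (3,2) S=175.8952: V=(p*·15.5320+(1−p*)·114.0333)/1.02=89.3794; Δ=(15.5320−114.0333)/(255.0480−156.5467)=-1.0000; B=V−Δ·S=265.2745
Node (3,3) S=286.5707: V=(p*·0.0000+(1−p*)·15.5320)/1.02=11.6925; Δ=(0.0000−15.5320)/(415.5276−255.0480)=-0.0968; B=V−Δ·S=39.4283
Node (2,0) S=74.4574: V=(p*·157.3113+(1−p*)·199.0074)/1.02=185.6156; Δ=(157.3113−199.0074)/(107.9632−66.2671)=-1.0000; B=V−Δ·S=260.0730
Node (2,1) S=121.3070: V=(p*·89.3794+(1−p*)·157.3113)/1.02=138.7660; Δ=(89.3794−157.3113)/(175.8951−107.9632)=-1.0000; B=V−Δ·S=260.0730
Node (2,2) S=197.6350: V=(p*·11.6925+(1−p*)·89.3794)/1.02=69.9460; Δ=(11.6925−89.3794)/(286.5707−175.8952)=-0.7019; B=V−Δ·S=208.6725
Node (1,0) S=83.6600: V=(p*·138.7660+(1−p*)·185.6156)/1.02=171.3136; Δ=(138.7660−185.6156)/(121.3070−74.4574)=-1.0000; B=V−Δ·S=254.9736
Node (1,1) S=136.3000: V=(p*·69.9460+(1−p*)·138.7660)/1.02=120.3823; Δ=(69.9460−138.7660)/(197.6350−121.3070)=-0.9016; B=V−Δ·S=243.2753
Node (0,0) S=94.0000: V=(p*·120.3823+(1−p*)·171.3136)/1.02=156.3630; Δ=(120.3823−171.3136)/(136.3000−83.6600)=-0.9675; B=V−Δ·S=247.3117
Self-financing check: at every node Δ·S+B equals the discounted successor values.

(0,0): Delta=-0.9675 Bond=247.3117
(1,0): Delta=-1.0000 Bond=254.9736
(1,1): Delta=-0.9016 Bond=243.2753
(2,0): Delta=-1.0000 Bond=260.0730
(2,1): Delta=-1.0000 Bond=260.0730
(2,2): Delta=-0.7019 Bond=208.6725
(3,0): Delta=-1.0000 Bond=265.2745
(3,1): Delta=-1.0000 Bond=265.2745
(3,2): Delta=-1.0000 Bond=265.2745
(3,3): Delta=-0.0968 Bond=39.4283
V0=156.3630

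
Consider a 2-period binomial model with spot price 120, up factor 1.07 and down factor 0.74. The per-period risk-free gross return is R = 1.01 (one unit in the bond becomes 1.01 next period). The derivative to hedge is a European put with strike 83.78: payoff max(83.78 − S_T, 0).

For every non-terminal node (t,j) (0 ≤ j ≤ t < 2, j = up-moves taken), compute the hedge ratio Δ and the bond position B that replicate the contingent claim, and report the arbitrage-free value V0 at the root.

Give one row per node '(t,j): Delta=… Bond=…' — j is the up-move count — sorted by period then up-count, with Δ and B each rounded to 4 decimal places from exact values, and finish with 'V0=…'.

Under the risk-neutral measure, an up-move has probability p* = (R−d)/(u−d) = 0.8182 and values discount at R = 1.01.
Terminal payoffs: V(2,0)=18.0680, V(2,1)=0.0000, V(2,2)=0.0000
  t=1,j=0: stock 88.8000 → up 95.0160 (V=0.0000), down 65.7120 (V=18.0680). Price 3.2526; hedge Δ=-0.6166, bond B=58.0041.
  t=1,j=1: stock 128.4000 → up 137.3880 (V=0.0000), down 95.0160 (V=0.0000). Price 0.0000; hedge Δ=0.0000, bond B=0.0000.
  t=0,j=0: stock 120.0000 → up 128.4000 (V=0.0000), down 88.8000 (V=3.2526). Price 0.5855; hedge Δ=-0.0821, bond B=10.4418.
The time-0 hedge costs 0.5855, which is the no-arbitrage price.

(0,0): Delta=-0.0821 Bond=10.4418
(1,0): Delta=-0.6166 Bond=58.0041
(1,1): Delta=0.0000 Bond=0.0000
V0=0.5855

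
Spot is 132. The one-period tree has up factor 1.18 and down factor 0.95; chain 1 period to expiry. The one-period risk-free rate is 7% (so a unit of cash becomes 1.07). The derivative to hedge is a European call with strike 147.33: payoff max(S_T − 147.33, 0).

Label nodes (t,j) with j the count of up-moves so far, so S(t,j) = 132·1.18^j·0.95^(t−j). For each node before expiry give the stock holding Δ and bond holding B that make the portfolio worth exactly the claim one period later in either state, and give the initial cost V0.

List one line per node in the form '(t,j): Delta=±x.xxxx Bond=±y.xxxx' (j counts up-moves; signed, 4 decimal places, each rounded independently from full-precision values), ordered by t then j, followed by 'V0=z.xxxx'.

The replicating-portfolio and risk-neutral prices coincide; use p* = (1.07−0.95)/(1.18−0.95) = 0.5217 for the latter.
Terminal values V(1,·): V(1,0)=0.0000, V(1,1)=8.4300
(0,0): S=132.0000. Δ = (V_up−V_dn)/(S_up−S_dn) = (8.4300−0.0000)/(155.7600−125.4000) = 0.2777. V = [p*·8.4300 + (1−p*)·0.0000]/1.07 = 4.1105. B = V − Δ·S = -32.5416.
Root portfolio cost Δ·132+B reproduces V0=4.1105.

(0,0): Delta=0.2777 Bond=-32.5416
V0=4.1105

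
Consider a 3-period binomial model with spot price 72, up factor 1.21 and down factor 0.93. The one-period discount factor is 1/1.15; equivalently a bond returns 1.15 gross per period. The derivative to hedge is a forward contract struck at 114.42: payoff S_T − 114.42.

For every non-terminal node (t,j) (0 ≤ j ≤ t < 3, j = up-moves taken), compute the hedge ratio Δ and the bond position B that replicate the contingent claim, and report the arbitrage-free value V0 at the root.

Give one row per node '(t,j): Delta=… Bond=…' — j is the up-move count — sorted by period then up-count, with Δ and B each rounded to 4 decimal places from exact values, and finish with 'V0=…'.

(0,0): Delta=1.0000 Bond=-75.2330
(1,0): Delta=1.0000 Bond=-86.5180
(1,1): Delta=1.0000 Bond=-86.5180
(2,0): Delta=1.0000 Bond=-99.4957
(2,1): Delta=1.0000 Bond=-99.4957
(2,2): Delta=1.0000 Bond=-99.4957
V0=-3.2330

The replicating-portfolio and risk-neutral prices coincide; use p* = (1.15−0.93)/(1.21−0.93) = 0.7857 for the latter.
Terminal payoffs: V(3,0)=-56.5063, V(3,1)=-39.0699, V(3,2)=-16.3839, V(3,3)=13.1324
Node (2,0) S=62.2728: V=(p*·-39.0699+(1−p*)·-56.5063)/1.15=-37.2229; Δ=(-39.0699−-56.5063)/(75.3501−57.9137)=1.0000; B=V−Δ·S=-99.4957
Node (2,1) S=81.0216: V=(p*·-16.3839+(1−p*)·-39.0699)/1.15=-18.4741; Δ=(-16.3839−-39.0699)/(98.0361−75.3501)=1.0000; B=V−Δ·S=-99.4957
Node (2,2) S=105.4152: V=(p*·13.1324+(1−p*)·-16.3839)/1.15=5.9195; Δ=(13.1324−-16.3839)/(127.5524−98.0361)=1.0000; B=V−Δ·S=-99.4957
Node (1,0) S=66.9600: V=(p*·-18.4741+(1−p*)·-37.2229)/1.15=-19.5580; Δ=(-18.4741−-37.2229)/(81.0216−62.2728)=1.0000; B=V−Δ·S=-86.5180
Node (1,1) S=87.1200: V=(p*·5.9195+(1−p*)·-18.4741)/1.15=0.6020; Δ=(5.9195−-18.4741)/(105.4152−81.0216)=1.0000; B=V−Δ·S=-86.5180
Node (0,0) S=72.0000: V=(p*·0.6020+(1−p*)·-19.5580)/1.15=-3.2330; Δ=(0.6020−-19.5580)/(87.1200−66.9600)=1.0000; B=V−Δ·S=-75.2330
The time-0 hedge costs -3.2330, which is the no-arbitrage price.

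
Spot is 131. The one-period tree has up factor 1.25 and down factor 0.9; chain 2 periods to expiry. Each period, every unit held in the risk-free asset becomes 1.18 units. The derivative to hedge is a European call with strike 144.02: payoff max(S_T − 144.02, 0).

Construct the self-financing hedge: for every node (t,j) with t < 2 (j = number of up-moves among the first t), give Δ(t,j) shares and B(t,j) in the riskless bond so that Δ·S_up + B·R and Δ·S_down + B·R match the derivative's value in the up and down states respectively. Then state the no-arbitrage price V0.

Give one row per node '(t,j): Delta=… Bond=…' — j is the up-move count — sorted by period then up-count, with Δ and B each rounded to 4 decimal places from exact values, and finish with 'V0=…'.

(0,0): Delta=0.8599 Bond=-83.9855
(1,0): Delta=0.0813 Bond=-7.3111
(1,1): Delta=1.0000 Bond=-122.0508
V0=28.6561

Under the risk-neutral measure, an up-move has probability p* = (R−d)/(u−d) = 0.8000 and values discount at R = 1.18.
Terminal payoffs: V(2,0)=0.0000, V(2,1)=3.3550, V(2,2)=60.6675
(1,0): S=117.9000. Δ = (V_up−V_dn)/(S_up−S_dn) = (3.3550−0.0000)/(147.3750−106.1100) = 0.0813. V = [p*·3.3550 + (1−p*)·0.0000]/1.18 = 2.2746. B = V − Δ·S = -7.3111.
(1,1): S=163.7500. Δ = (V_up−V_dn)/(S_up−S_dn) = (60.6675−3.3550)/(204.6875−147.3750) = 1.0000. V = [p*·60.6675 + (1−p*)·3.3550]/1.18 = 41.6992. B = V − Δ·S = -122.0508.
(0,0): S=131.0000. Δ = (V_up−V_dn)/(S_up−S_dn) = (41.6992−2.2746)/(163.7500−117.9000) = 0.8599. V = [p*·41.6992 + (1−p*)·2.2746]/1.18 = 28.6561. B = V − Δ·S = -83.9855.
Each (Δ,B) replicates both successor values, so the strategy is self-financing and V0 is arbitrage-free.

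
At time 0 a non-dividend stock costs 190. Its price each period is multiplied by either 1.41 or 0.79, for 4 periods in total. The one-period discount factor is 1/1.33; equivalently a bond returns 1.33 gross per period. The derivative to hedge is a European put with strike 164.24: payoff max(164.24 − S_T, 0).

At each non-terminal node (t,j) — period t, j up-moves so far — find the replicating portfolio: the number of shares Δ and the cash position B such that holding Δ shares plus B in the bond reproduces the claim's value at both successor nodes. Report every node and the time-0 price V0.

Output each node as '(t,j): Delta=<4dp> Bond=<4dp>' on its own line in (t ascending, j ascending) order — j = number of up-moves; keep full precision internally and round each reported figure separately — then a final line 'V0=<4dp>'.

Under the risk-neutral measure, an up-move has probability p* = (R−d)/(u−d) = 0.8710 and values discount at R = 1.33.
Payoff layer (t=4): V(4,0)=90.2348, V(4,1)=32.1549, V(4,2)=0.0000, V(4,3)=0.0000, V(4,4)=0.0000
Node (3,0) S=93.6774: V=(p*·32.1549+(1−p*)·90.2348)/1.33=29.8113; Δ=(32.1549−90.2348)/(132.0851−74.0052)=-1.0000; B=V−Δ·S=123.4887
Node (3,1) S=167.1964: V=(p*·0.0000+(1−p*)·32.1549)/1.33=3.1196; Δ=(0.0000−32.1549)/(235.7469−132.0851)=-0.3102; B=V−Δ·S=54.9822
Node (3,2) S=298.4138: V=(p*·0.0000+(1−p*)·0.0000)/1.33=0.0000; Δ=(0.0000−0.0000)/(420.7635−235.7469)=0.0000; B=V−Δ·S=0.0000
Node (3,3) S=532.6120: V=(p*·0.0000+(1−p*)·0.0000)/1.33=0.0000; Δ=(0.0000−0.0000)/(750.9829−420.7635)=0.0000; B=V−Δ·S=0.0000
Node (2,0) S=118.5790: V=(p*·3.1196+(1−p*)·29.8113)/1.33=4.9351; Δ=(3.1196−29.8113)/(167.1964−93.6774)=-0.3631; B=V−Δ·S=47.9863
Node (2,1) S=211.6410: V=(p*·0.0000+(1−p*)·3.1196)/1.33=0.3026; Δ=(0.0000−3.1196)/(298.4138−167.1964)=-0.0238; B=V−Δ·S=5.3342
Node (2,2) S=377.7390: V=(p*·0.0000+(1−p*)·0.0000)/1.33=0.0000; Δ=(0.0000−0.0000)/(532.6120−298.4138)=0.0000; B=V−Δ·S=0.0000
Node (1,0) S=150.1000: V=(p*·0.3026+(1−p*)·4.9351)/1.33=0.6770; Δ=(0.3026−4.9351)/(211.6410−118.5790)=-0.0498; B=V−Δ·S=8.1486
Node (1,1) S=267.9000: V=(p*·0.0000+(1−p*)·0.3026)/1.33=0.0294; Δ=(0.0000−0.3026)/(377.7390−211.6410)=-0.0018; B=V−Δ·S=0.5175
Node (0,0) S=190.0000: V=(p*·0.0294+(1−p*)·0.6770)/1.33=0.0849; Δ=(0.0294−0.6770)/(267.9000−150.1000)=-0.0055; B=V−Δ·S=1.1295
Check: Δ(0,0)·S0 + B(0,0) = 0.0849 = V0.

(0,0): Delta=-0.0055 Bond=1.1295
(1,0): Delta=-0.0498 Bond=8.1486
(1,1): Delta=-0.0018 Bond=0.5175
(2,0): Delta=-0.3631 Bond=47.9863
(2,1): Delta=-0.0238 Bond=5.3342
(2,2): Delta=0.0000 Bond=0.0000
(3,0): Delta=-1.0000 Bond=123.4887
(3,1): Delta=-0.3102 Bond=54.9822
(3,2): Delta=0.0000 Bond=0.0000
(3,3): Delta=0.0000 Bond=0.0000
V0=0.0849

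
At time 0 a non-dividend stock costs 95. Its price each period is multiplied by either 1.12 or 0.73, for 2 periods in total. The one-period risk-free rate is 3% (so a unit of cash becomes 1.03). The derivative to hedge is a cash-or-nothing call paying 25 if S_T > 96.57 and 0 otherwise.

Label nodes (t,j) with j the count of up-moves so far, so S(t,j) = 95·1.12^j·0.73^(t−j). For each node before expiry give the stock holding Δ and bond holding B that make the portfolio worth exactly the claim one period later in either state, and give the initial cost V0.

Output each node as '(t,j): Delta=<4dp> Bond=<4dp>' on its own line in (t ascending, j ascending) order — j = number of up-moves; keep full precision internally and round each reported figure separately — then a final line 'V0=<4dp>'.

(0,0): Delta=0.5039 Bond=-33.9297
(1,0): Delta=0.0000 Bond=0.0000
(1,1): Delta=0.6025 Bond=-45.4319
V0=13.9437

The replicating-portfolio and risk-neutral prices coincide; use p* = (1.03−0.73)/(1.12−0.73) = 0.7692 for the latter.
Terminal payoffs: V(2,0)=0.0000, V(2,1)=0.0000, V(2,2)=25.0000
(1,0): S=69.3500. Δ = (V_up−V_dn)/(S_up−S_dn) = (0.0000−0.0000)/(77.6720−50.6255) = 0.0000. V = [p*·0.0000 + (1−p*)·0.0000]/1.03 = 0.0000. B = V − Δ·S = 0.0000.
(1,1): S=106.4000. Δ = (V_up−V_dn)/(S_up−S_dn) = (25.0000−0.0000)/(119.1680−77.6720) = 0.6025. V = [p*·25.0000 + (1−p*)·0.0000]/1.03 = 18.6706. B = V − Δ·S = -45.4319.
(0,0): S=95.0000. Δ = (V_up−V_dn)/(S_up−S_dn) = (18.6706−0.0000)/(106.4000−69.3500) = 0.5039. V = [p*·18.6706 + (1−p*)·0.0000]/1.03 = 13.9437. B = V − Δ·S = -33.9297.
Check: Δ(0,0)·S0 + B(0,0) = 13.9437 = V0.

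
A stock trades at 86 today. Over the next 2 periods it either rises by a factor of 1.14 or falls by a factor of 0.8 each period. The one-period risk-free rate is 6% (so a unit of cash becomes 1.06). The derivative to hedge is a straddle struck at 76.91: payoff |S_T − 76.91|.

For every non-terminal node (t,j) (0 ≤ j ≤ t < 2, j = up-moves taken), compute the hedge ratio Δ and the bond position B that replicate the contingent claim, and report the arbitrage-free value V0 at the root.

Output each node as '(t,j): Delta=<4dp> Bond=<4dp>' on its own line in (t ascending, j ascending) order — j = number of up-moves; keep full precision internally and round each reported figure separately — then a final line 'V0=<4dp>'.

No-arbitrage ⇒ martingale measure with p* = (R−d)/(u−d) = 0.7647.
Payoff layer (t=2): V(2,0)=21.8700, V(2,1)=1.5220, V(2,2)=34.8556
Node (1,0) S=68.8000: V=(p*·1.5220+(1−p*)·21.8700)/1.06=5.9526; Δ=(1.5220−21.8700)/(78.4320−55.0400)=-0.8699; B=V−Δ·S=65.7997
Node (1,1) S=98.0400: V=(p*·34.8556+(1−p*)·1.5220)/1.06=25.4834; Δ=(34.8556−1.5220)/(111.7656−78.4320)=1.0000; B=V−Δ·S=-72.5566
Node (0,0) S=86.0000: V=(p*·25.4834+(1−p*)·5.9526)/1.06=19.7056; Δ=(25.4834−5.9526)/(98.0400−68.8000)=0.6679; B=V−Δ·S=-37.7379
The time-0 hedge costs 19.7056, which is the no-arbitrage price.

(0,0): Delta=0.6679 Bond=-37.7379
(1,0): Delta=-0.8699 Bond=65.7997
(1,1): Delta=1.0000 Bond=-72.5566
V0=19.7056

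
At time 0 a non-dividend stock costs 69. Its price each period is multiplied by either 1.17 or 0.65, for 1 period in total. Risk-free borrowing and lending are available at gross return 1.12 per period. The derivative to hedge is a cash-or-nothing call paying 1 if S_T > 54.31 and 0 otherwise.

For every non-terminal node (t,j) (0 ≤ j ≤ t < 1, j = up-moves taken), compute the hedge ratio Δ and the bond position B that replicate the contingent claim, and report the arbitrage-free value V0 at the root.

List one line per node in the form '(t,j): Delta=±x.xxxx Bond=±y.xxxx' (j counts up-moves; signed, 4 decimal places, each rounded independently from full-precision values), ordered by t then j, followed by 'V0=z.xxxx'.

(0,0): Delta=0.0279 Bond=-1.1161
V0=0.8070

Risk-neutral probability p* = (R−d)/(u−d) = (1.12−0.65)/(1.17−0.65) = 0.9038.
Terminal values V(1,·): V(1,0)=0.0000, V(1,1)=1.0000
  t=0,j=0: stock 69.0000 → up 80.7300 (V=1.0000), down 44.8500 (V=0.0000). Price 0.8070; hedge Δ=0.0279, bond B=-1.1161.
Root portfolio cost Δ·69+B reproduces V0=0.8070.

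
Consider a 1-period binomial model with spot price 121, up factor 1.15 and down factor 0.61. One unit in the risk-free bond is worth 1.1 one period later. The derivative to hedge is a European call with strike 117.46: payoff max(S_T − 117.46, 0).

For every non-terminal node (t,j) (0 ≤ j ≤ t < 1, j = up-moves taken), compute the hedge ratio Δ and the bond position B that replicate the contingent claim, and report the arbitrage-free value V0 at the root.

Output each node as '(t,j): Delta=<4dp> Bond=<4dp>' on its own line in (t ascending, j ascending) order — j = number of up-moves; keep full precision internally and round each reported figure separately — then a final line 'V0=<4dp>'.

(0,0): Delta=0.3320 Bond=-22.2742
V0=17.8924

Risk-neutral probability p* = (R−d)/(u−d) = (1.1−0.61)/(1.15−0.61) = 0.9074.
Terminal values V(1,·): V(1,0)=0.0000, V(1,1)=21.6900
(0,0): S=121.0000. Δ = (V_up−V_dn)/(S_up−S_dn) = (21.6900−0.0000)/(139.1500−73.8100) = 0.3320. V = [p*·21.6900 + (1−p*)·0.0000]/1.1 = 17.8924. B = V − Δ·S = -22.2742.
Root portfolio cost Δ·121+B reproduces V0=17.8924.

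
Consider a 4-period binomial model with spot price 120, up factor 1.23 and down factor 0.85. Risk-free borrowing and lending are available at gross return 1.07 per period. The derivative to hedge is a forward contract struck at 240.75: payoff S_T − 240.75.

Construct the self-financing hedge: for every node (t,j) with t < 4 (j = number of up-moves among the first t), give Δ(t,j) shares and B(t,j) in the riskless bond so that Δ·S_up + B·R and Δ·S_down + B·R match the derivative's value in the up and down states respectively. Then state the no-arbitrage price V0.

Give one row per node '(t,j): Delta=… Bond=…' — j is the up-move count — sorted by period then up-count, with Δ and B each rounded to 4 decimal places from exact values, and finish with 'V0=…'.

(0,0): Delta=1.0000 Bond=-183.6670
(1,0): Delta=1.0000 Bond=-196.5237
(1,1): Delta=1.0000 Bond=-196.5237
(2,0): Delta=1.0000 Bond=-210.2804
(2,1): Delta=1.0000 Bond=-210.2804
(2,2): Delta=1.0000 Bond=-210.2804
(3,0): Delta=1.0000 Bond=-225.0000
(3,1): Delta=1.0000 Bond=-225.0000
(3,2): Delta=1.0000 Bond=-225.0000
(3,3): Delta=1.0000 Bond=-225.0000
V0=-63.6670

No-arbitrage ⇒ martingale measure with p* = (R−d)/(u−d) = 0.5789.
At expiry t=4: V(4,0)=-178.1093, V(4,1)=-150.1052, V(4,2)=-109.5816, V(4,3)=-50.9416, V(4,4)=33.9140
(3,0): S=73.6950. Δ = (V_up−V_dn)/(S_up−S_dn) = (-150.1052−-178.1093)/(90.6448−62.6407) = 1.0000. V = [p*·-150.1052 + (1−p*)·-178.1093]/1.07 = -151.3050. B = V − Δ·S = -225.0000.
(3,1): S=106.6410. Δ = (V_up−V_dn)/(S_up−S_dn) = (-109.5816−-150.1052)/(131.1684−90.6448) = 1.0000. V = [p*·-109.5816 + (1−p*)·-150.1052]/1.07 = -118.3590. B = V − Δ·S = -225.0000.
(3,2): S=154.3158. Δ = (V_up−V_dn)/(S_up−S_dn) = (-50.9416−-109.5816)/(189.8084−131.1684) = 1.0000. V = [p*·-50.9416 + (1−p*)·-109.5816]/1.07 = -70.6842. B = V − Δ·S = -225.0000.
(3,3): S=223.3040. Δ = (V_up−V_dn)/(S_up−S_dn) = (33.9140−-50.9416)/(274.6640−189.8084) = 1.0000. V = [p*·33.9140 + (1−p*)·-50.9416]/1.07 = -1.6960. B = V − Δ·S = -225.0000.
(2,0): S=86.7000. Δ = (V_up−V_dn)/(S_up−S_dn) = (-118.3590−-151.3050)/(106.6410−73.6950) = 1.0000. V = [p*·-118.3590 + (1−p*)·-151.3050]/1.07 = -123.5804. B = V − Δ·S = -210.2804.
(2,1): S=125.4600. Δ = (V_up−V_dn)/(S_up−S_dn) = (-70.6842−-118.3590)/(154.3158−106.6410) = 1.0000. V = [p*·-70.6842 + (1−p*)·-118.3590]/1.07 = -84.8204. B = V − Δ·S = -210.2804.
(2,2): S=181.5480. Δ = (V_up−V_dn)/(S_up−S_dn) = (-1.6960−-70.6842)/(223.3040−154.3158) = 1.0000. V = [p*·-1.6960 + (1−p*)·-70.6842]/1.07 = -28.7324. B = V − Δ·S = -210.2804.
(1,0): S=102.0000. Δ = (V_up−V_dn)/(S_up−S_dn) = (-84.8204−-123.5804)/(125.4600−86.7000) = 1.0000. V = [p*·-84.8204 + (1−p*)·-123.5804]/1.07 = -94.5237. B = V − Δ·S = -196.5237.
(1,1): S=147.6000. Δ = (V_up−V_dn)/(S_up−S_dn) = (-28.7324−-84.8204)/(181.5480−125.4600) = 1.0000. V = [p*·-28.7324 + (1−p*)·-84.8204]/1.07 = -48.9237. B = V − Δ·S = -196.5237.
(0,0): S=120.0000. Δ = (V_up−V_dn)/(S_up−S_dn) = (-48.9237−-94.5237)/(147.6000−102.0000) = 1.0000. V = [p*·-48.9237 + (1−p*)·-94.5237]/1.07 = -63.6670. B = V − Δ·S = -183.6670.
Check: Δ(0,0)·S0 + B(0,0) = -63.6670 = V0.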